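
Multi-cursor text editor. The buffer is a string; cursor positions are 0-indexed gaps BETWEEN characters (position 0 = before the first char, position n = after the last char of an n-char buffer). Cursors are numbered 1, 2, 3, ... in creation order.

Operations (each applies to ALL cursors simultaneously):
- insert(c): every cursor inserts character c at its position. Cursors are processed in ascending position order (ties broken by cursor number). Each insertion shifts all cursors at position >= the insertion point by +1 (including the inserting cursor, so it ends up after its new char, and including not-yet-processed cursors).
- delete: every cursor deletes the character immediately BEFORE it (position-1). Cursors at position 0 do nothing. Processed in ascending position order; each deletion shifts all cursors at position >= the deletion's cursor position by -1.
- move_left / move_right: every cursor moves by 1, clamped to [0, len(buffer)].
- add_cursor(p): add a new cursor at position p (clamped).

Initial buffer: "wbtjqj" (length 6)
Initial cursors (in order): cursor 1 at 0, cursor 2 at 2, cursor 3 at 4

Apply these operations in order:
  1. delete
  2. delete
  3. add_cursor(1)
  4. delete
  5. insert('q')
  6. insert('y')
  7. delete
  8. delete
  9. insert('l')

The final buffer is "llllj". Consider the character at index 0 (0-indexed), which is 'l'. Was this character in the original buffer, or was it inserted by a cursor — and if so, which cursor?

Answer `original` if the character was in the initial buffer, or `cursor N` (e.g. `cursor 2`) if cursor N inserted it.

Answer: cursor 1

Derivation:
After op 1 (delete): buffer="wtqj" (len 4), cursors c1@0 c2@1 c3@2, authorship ....
After op 2 (delete): buffer="qj" (len 2), cursors c1@0 c2@0 c3@0, authorship ..
After op 3 (add_cursor(1)): buffer="qj" (len 2), cursors c1@0 c2@0 c3@0 c4@1, authorship ..
After op 4 (delete): buffer="j" (len 1), cursors c1@0 c2@0 c3@0 c4@0, authorship .
After op 5 (insert('q')): buffer="qqqqj" (len 5), cursors c1@4 c2@4 c3@4 c4@4, authorship 1234.
After op 6 (insert('y')): buffer="qqqqyyyyj" (len 9), cursors c1@8 c2@8 c3@8 c4@8, authorship 12341234.
After op 7 (delete): buffer="qqqqj" (len 5), cursors c1@4 c2@4 c3@4 c4@4, authorship 1234.
After op 8 (delete): buffer="j" (len 1), cursors c1@0 c2@0 c3@0 c4@0, authorship .
After op 9 (insert('l')): buffer="llllj" (len 5), cursors c1@4 c2@4 c3@4 c4@4, authorship 1234.
Authorship (.=original, N=cursor N): 1 2 3 4 .
Index 0: author = 1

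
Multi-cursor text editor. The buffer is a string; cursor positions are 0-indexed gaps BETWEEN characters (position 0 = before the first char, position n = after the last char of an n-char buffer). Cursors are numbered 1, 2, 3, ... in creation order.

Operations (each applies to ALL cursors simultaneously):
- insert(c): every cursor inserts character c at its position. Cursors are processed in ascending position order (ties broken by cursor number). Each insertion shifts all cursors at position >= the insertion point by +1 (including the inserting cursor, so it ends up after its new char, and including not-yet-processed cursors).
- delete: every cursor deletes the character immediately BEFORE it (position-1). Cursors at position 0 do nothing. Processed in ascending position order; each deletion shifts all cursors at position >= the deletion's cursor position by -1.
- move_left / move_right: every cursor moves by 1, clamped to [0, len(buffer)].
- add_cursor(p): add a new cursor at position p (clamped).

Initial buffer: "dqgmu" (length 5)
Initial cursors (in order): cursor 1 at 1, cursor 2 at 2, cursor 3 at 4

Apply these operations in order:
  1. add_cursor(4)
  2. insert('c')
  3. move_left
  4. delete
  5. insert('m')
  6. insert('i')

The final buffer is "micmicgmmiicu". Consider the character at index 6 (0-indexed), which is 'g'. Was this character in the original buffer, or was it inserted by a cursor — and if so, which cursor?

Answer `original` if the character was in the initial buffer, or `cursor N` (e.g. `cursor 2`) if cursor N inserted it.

Answer: original

Derivation:
After op 1 (add_cursor(4)): buffer="dqgmu" (len 5), cursors c1@1 c2@2 c3@4 c4@4, authorship .....
After op 2 (insert('c')): buffer="dcqcgmccu" (len 9), cursors c1@2 c2@4 c3@8 c4@8, authorship .1.2..34.
After op 3 (move_left): buffer="dcqcgmccu" (len 9), cursors c1@1 c2@3 c3@7 c4@7, authorship .1.2..34.
After op 4 (delete): buffer="ccgcu" (len 5), cursors c1@0 c2@1 c3@3 c4@3, authorship 12.4.
After op 5 (insert('m')): buffer="mcmcgmmcu" (len 9), cursors c1@1 c2@3 c3@7 c4@7, authorship 1122.344.
After op 6 (insert('i')): buffer="micmicgmmiicu" (len 13), cursors c1@2 c2@5 c3@11 c4@11, authorship 111222.34344.
Authorship (.=original, N=cursor N): 1 1 1 2 2 2 . 3 4 3 4 4 .
Index 6: author = original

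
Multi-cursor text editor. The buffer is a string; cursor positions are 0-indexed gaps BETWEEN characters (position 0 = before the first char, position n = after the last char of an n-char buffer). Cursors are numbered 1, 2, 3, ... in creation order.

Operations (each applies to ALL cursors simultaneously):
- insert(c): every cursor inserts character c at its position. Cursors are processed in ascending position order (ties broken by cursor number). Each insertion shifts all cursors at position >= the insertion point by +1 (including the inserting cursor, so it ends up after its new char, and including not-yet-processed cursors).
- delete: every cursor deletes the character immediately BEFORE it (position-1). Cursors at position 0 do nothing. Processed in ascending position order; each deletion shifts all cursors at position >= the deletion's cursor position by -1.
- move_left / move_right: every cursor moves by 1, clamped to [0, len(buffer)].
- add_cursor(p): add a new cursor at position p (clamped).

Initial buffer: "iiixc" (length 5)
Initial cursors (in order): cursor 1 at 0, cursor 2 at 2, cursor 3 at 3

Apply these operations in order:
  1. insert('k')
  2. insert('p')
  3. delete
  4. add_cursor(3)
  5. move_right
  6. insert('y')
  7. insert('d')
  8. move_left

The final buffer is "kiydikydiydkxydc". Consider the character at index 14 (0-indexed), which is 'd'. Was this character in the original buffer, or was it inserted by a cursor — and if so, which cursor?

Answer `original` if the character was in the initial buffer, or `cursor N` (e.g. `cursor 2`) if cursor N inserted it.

Answer: cursor 3

Derivation:
After op 1 (insert('k')): buffer="kiikikxc" (len 8), cursors c1@1 c2@4 c3@6, authorship 1..2.3..
After op 2 (insert('p')): buffer="kpiikpikpxc" (len 11), cursors c1@2 c2@6 c3@9, authorship 11..22.33..
After op 3 (delete): buffer="kiikikxc" (len 8), cursors c1@1 c2@4 c3@6, authorship 1..2.3..
After op 4 (add_cursor(3)): buffer="kiikikxc" (len 8), cursors c1@1 c4@3 c2@4 c3@6, authorship 1..2.3..
After op 5 (move_right): buffer="kiikikxc" (len 8), cursors c1@2 c4@4 c2@5 c3@7, authorship 1..2.3..
After op 6 (insert('y')): buffer="kiyikyiykxyc" (len 12), cursors c1@3 c4@6 c2@8 c3@11, authorship 1.1.24.23.3.
After op 7 (insert('d')): buffer="kiydikydiydkxydc" (len 16), cursors c1@4 c4@8 c2@11 c3@15, authorship 1.11.244.223.33.
After op 8 (move_left): buffer="kiydikydiydkxydc" (len 16), cursors c1@3 c4@7 c2@10 c3@14, authorship 1.11.244.223.33.
Authorship (.=original, N=cursor N): 1 . 1 1 . 2 4 4 . 2 2 3 . 3 3 .
Index 14: author = 3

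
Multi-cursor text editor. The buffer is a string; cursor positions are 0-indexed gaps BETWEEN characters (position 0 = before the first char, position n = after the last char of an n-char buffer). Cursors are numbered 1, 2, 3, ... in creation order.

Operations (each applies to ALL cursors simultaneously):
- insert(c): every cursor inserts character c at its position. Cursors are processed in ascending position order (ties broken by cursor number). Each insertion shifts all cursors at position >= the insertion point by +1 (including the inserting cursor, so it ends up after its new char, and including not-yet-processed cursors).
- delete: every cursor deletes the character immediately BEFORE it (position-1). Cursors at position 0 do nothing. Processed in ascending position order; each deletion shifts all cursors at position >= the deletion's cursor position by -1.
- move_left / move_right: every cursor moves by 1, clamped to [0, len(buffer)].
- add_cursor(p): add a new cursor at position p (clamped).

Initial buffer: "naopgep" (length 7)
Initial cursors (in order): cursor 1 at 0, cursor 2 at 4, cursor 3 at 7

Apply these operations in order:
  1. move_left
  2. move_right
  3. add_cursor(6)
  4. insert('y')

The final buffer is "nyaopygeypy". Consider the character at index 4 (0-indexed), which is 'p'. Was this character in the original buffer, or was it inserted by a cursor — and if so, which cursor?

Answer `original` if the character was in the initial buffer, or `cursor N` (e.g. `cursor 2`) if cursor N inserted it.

After op 1 (move_left): buffer="naopgep" (len 7), cursors c1@0 c2@3 c3@6, authorship .......
After op 2 (move_right): buffer="naopgep" (len 7), cursors c1@1 c2@4 c3@7, authorship .......
After op 3 (add_cursor(6)): buffer="naopgep" (len 7), cursors c1@1 c2@4 c4@6 c3@7, authorship .......
After op 4 (insert('y')): buffer="nyaopygeypy" (len 11), cursors c1@2 c2@6 c4@9 c3@11, authorship .1...2..4.3
Authorship (.=original, N=cursor N): . 1 . . . 2 . . 4 . 3
Index 4: author = original

Answer: original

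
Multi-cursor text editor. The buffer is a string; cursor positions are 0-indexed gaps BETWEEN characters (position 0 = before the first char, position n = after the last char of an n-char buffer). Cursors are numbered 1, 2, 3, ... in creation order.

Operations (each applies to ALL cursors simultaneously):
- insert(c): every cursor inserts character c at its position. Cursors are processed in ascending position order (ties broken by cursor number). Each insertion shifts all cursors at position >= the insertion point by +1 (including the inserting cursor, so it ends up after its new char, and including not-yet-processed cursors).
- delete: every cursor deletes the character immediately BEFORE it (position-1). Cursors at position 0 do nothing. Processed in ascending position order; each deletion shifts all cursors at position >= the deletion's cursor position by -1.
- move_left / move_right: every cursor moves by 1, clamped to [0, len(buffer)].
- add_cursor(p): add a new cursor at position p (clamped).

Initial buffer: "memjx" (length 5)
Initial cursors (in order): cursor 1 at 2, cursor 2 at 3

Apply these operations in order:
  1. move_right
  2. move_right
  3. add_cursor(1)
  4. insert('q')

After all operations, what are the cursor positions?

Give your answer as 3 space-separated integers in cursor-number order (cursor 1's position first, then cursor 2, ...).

Answer: 6 8 2

Derivation:
After op 1 (move_right): buffer="memjx" (len 5), cursors c1@3 c2@4, authorship .....
After op 2 (move_right): buffer="memjx" (len 5), cursors c1@4 c2@5, authorship .....
After op 3 (add_cursor(1)): buffer="memjx" (len 5), cursors c3@1 c1@4 c2@5, authorship .....
After op 4 (insert('q')): buffer="mqemjqxq" (len 8), cursors c3@2 c1@6 c2@8, authorship .3...1.2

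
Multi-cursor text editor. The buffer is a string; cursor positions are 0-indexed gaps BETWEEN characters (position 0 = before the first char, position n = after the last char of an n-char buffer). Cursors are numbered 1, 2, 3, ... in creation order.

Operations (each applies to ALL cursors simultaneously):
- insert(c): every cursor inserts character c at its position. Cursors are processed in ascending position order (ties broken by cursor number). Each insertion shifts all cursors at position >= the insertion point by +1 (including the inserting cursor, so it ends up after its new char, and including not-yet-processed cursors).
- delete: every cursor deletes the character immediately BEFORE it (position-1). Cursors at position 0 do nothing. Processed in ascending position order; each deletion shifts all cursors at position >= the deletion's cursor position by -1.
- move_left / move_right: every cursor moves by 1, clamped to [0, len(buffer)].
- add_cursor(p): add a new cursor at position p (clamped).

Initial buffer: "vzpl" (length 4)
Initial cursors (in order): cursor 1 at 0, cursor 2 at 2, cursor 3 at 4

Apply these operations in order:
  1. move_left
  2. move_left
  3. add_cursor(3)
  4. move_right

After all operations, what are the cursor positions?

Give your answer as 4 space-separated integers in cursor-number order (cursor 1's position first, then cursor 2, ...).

After op 1 (move_left): buffer="vzpl" (len 4), cursors c1@0 c2@1 c3@3, authorship ....
After op 2 (move_left): buffer="vzpl" (len 4), cursors c1@0 c2@0 c3@2, authorship ....
After op 3 (add_cursor(3)): buffer="vzpl" (len 4), cursors c1@0 c2@0 c3@2 c4@3, authorship ....
After op 4 (move_right): buffer="vzpl" (len 4), cursors c1@1 c2@1 c3@3 c4@4, authorship ....

Answer: 1 1 3 4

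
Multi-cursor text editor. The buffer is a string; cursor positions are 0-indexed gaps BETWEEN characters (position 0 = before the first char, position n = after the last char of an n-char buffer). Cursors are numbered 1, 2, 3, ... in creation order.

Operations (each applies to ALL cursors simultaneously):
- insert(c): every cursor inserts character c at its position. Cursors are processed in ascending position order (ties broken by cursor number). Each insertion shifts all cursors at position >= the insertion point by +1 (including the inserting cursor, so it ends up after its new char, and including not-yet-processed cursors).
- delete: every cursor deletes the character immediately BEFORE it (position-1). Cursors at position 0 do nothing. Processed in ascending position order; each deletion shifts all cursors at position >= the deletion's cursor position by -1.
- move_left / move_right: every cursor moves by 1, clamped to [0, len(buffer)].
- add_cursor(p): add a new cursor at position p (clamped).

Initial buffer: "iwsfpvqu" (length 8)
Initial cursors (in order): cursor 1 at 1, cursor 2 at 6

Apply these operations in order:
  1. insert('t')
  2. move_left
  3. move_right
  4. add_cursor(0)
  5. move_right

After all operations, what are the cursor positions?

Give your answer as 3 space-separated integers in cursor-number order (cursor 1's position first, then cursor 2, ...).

Answer: 3 9 1

Derivation:
After op 1 (insert('t')): buffer="itwsfpvtqu" (len 10), cursors c1@2 c2@8, authorship .1.....2..
After op 2 (move_left): buffer="itwsfpvtqu" (len 10), cursors c1@1 c2@7, authorship .1.....2..
After op 3 (move_right): buffer="itwsfpvtqu" (len 10), cursors c1@2 c2@8, authorship .1.....2..
After op 4 (add_cursor(0)): buffer="itwsfpvtqu" (len 10), cursors c3@0 c1@2 c2@8, authorship .1.....2..
After op 5 (move_right): buffer="itwsfpvtqu" (len 10), cursors c3@1 c1@3 c2@9, authorship .1.....2..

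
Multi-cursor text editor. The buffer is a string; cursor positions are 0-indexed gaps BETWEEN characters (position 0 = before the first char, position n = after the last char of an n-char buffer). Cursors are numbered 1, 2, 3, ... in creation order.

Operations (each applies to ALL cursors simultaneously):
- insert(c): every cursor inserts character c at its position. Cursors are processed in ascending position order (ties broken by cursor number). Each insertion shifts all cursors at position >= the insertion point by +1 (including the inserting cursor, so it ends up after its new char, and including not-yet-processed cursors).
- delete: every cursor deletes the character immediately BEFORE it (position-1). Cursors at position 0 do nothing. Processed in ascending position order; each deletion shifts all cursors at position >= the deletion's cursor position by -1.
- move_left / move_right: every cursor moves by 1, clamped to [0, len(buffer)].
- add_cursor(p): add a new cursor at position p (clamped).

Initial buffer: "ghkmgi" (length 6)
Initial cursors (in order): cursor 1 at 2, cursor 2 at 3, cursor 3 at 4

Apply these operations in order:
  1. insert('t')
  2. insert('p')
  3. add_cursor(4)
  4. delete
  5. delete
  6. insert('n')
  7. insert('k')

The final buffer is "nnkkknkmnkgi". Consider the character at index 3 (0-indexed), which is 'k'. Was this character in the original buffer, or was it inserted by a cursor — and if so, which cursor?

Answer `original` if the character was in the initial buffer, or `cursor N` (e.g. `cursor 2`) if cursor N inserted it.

Answer: cursor 4

Derivation:
After op 1 (insert('t')): buffer="ghtktmtgi" (len 9), cursors c1@3 c2@5 c3@7, authorship ..1.2.3..
After op 2 (insert('p')): buffer="ghtpktpmtpgi" (len 12), cursors c1@4 c2@7 c3@10, authorship ..11.22.33..
After op 3 (add_cursor(4)): buffer="ghtpktpmtpgi" (len 12), cursors c1@4 c4@4 c2@7 c3@10, authorship ..11.22.33..
After op 4 (delete): buffer="ghktmtgi" (len 8), cursors c1@2 c4@2 c2@4 c3@6, authorship ...2.3..
After op 5 (delete): buffer="kmgi" (len 4), cursors c1@0 c4@0 c2@1 c3@2, authorship ....
After op 6 (insert('n')): buffer="nnknmngi" (len 8), cursors c1@2 c4@2 c2@4 c3@6, authorship 14.2.3..
After op 7 (insert('k')): buffer="nnkkknkmnkgi" (len 12), cursors c1@4 c4@4 c2@7 c3@10, authorship 1414.22.33..
Authorship (.=original, N=cursor N): 1 4 1 4 . 2 2 . 3 3 . .
Index 3: author = 4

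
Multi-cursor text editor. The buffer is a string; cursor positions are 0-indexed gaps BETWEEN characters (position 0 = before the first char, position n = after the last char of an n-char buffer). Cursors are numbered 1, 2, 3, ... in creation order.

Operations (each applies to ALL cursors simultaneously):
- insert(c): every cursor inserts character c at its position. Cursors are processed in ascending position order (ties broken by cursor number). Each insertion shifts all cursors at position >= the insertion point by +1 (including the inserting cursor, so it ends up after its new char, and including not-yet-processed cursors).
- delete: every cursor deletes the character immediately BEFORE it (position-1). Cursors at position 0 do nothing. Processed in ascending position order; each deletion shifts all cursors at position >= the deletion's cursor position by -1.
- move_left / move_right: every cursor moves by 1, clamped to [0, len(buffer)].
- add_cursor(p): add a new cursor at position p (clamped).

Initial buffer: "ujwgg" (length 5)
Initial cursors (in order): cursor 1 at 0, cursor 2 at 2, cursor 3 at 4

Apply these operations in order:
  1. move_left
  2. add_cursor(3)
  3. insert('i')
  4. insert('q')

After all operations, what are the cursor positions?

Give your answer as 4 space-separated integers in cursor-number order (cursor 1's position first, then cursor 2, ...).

Answer: 2 5 11 11

Derivation:
After op 1 (move_left): buffer="ujwgg" (len 5), cursors c1@0 c2@1 c3@3, authorship .....
After op 2 (add_cursor(3)): buffer="ujwgg" (len 5), cursors c1@0 c2@1 c3@3 c4@3, authorship .....
After op 3 (insert('i')): buffer="iuijwiigg" (len 9), cursors c1@1 c2@3 c3@7 c4@7, authorship 1.2..34..
After op 4 (insert('q')): buffer="iquiqjwiiqqgg" (len 13), cursors c1@2 c2@5 c3@11 c4@11, authorship 11.22..3434..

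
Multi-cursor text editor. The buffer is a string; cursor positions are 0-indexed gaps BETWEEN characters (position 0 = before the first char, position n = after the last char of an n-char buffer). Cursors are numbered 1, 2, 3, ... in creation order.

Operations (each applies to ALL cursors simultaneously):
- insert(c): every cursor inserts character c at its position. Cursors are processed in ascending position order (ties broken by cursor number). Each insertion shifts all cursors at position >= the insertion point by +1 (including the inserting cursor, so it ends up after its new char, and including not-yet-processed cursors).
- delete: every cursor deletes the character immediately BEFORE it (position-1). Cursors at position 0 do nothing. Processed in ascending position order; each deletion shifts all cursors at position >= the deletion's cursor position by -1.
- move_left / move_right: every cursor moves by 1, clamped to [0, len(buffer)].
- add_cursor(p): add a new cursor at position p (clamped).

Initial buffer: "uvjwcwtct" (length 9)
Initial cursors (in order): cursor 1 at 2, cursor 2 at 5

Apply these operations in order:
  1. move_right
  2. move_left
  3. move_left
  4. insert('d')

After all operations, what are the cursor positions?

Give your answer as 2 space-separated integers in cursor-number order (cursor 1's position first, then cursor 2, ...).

Answer: 2 6

Derivation:
After op 1 (move_right): buffer="uvjwcwtct" (len 9), cursors c1@3 c2@6, authorship .........
After op 2 (move_left): buffer="uvjwcwtct" (len 9), cursors c1@2 c2@5, authorship .........
After op 3 (move_left): buffer="uvjwcwtct" (len 9), cursors c1@1 c2@4, authorship .........
After op 4 (insert('d')): buffer="udvjwdcwtct" (len 11), cursors c1@2 c2@6, authorship .1...2.....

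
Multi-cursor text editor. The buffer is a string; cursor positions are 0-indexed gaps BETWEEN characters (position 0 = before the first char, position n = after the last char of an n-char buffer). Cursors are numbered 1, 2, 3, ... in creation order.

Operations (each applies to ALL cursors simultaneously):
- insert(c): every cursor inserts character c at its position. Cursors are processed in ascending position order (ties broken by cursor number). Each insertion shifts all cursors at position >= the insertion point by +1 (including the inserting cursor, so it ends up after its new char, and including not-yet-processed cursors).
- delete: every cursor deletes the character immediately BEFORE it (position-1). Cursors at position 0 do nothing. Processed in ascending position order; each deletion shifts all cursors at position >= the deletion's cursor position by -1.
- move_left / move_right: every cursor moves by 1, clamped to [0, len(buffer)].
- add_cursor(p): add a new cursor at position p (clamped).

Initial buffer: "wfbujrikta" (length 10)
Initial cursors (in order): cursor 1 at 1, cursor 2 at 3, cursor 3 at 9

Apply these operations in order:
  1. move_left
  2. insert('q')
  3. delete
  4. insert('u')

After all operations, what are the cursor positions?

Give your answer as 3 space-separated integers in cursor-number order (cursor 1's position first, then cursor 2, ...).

Answer: 1 4 11

Derivation:
After op 1 (move_left): buffer="wfbujrikta" (len 10), cursors c1@0 c2@2 c3@8, authorship ..........
After op 2 (insert('q')): buffer="qwfqbujrikqta" (len 13), cursors c1@1 c2@4 c3@11, authorship 1..2......3..
After op 3 (delete): buffer="wfbujrikta" (len 10), cursors c1@0 c2@2 c3@8, authorship ..........
After op 4 (insert('u')): buffer="uwfubujrikuta" (len 13), cursors c1@1 c2@4 c3@11, authorship 1..2......3..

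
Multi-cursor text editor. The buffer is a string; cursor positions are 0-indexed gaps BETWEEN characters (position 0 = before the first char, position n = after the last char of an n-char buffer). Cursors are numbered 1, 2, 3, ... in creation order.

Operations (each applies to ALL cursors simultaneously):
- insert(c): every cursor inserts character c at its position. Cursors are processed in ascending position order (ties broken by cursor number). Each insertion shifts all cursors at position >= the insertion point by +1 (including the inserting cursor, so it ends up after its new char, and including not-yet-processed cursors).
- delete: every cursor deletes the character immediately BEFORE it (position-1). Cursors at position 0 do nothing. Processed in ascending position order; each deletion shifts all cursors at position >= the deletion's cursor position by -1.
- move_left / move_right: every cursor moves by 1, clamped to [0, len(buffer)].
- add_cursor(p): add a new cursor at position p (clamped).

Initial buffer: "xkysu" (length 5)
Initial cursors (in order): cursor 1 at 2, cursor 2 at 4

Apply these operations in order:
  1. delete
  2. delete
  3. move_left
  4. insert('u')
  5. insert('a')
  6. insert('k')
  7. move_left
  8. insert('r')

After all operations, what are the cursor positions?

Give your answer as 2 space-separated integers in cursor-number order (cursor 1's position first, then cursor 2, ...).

After op 1 (delete): buffer="xyu" (len 3), cursors c1@1 c2@2, authorship ...
After op 2 (delete): buffer="u" (len 1), cursors c1@0 c2@0, authorship .
After op 3 (move_left): buffer="u" (len 1), cursors c1@0 c2@0, authorship .
After op 4 (insert('u')): buffer="uuu" (len 3), cursors c1@2 c2@2, authorship 12.
After op 5 (insert('a')): buffer="uuaau" (len 5), cursors c1@4 c2@4, authorship 1212.
After op 6 (insert('k')): buffer="uuaakku" (len 7), cursors c1@6 c2@6, authorship 121212.
After op 7 (move_left): buffer="uuaakku" (len 7), cursors c1@5 c2@5, authorship 121212.
After op 8 (insert('r')): buffer="uuaakrrku" (len 9), cursors c1@7 c2@7, authorship 12121122.

Answer: 7 7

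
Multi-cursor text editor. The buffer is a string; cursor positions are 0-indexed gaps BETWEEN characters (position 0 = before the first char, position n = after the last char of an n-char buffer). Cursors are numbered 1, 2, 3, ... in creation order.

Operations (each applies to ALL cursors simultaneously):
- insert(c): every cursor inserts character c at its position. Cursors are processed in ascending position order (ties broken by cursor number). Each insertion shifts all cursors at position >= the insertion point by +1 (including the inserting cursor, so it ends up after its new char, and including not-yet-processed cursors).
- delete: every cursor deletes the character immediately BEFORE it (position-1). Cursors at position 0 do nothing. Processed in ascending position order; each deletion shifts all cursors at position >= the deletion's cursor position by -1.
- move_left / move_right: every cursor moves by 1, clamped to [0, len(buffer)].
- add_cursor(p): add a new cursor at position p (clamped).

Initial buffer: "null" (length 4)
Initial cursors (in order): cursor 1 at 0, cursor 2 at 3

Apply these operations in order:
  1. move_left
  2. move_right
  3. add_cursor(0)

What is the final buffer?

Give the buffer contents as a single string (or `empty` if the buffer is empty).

After op 1 (move_left): buffer="null" (len 4), cursors c1@0 c2@2, authorship ....
After op 2 (move_right): buffer="null" (len 4), cursors c1@1 c2@3, authorship ....
After op 3 (add_cursor(0)): buffer="null" (len 4), cursors c3@0 c1@1 c2@3, authorship ....

Answer: null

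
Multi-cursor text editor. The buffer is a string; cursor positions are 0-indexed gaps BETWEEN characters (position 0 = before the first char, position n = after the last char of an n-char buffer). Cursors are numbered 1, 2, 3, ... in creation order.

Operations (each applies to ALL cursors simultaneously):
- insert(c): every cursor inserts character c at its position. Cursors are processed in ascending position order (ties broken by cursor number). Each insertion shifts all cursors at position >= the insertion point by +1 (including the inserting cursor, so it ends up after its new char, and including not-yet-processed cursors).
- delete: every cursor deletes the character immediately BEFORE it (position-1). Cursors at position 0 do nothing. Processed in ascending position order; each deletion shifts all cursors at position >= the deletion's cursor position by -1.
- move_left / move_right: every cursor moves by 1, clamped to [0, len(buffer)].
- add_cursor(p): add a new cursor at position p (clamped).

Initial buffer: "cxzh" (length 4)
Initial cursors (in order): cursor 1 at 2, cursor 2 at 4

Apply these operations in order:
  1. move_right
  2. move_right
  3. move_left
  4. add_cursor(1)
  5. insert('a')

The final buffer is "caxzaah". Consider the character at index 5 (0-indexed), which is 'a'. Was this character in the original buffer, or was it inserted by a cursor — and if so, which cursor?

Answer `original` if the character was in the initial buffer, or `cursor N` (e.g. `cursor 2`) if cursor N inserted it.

After op 1 (move_right): buffer="cxzh" (len 4), cursors c1@3 c2@4, authorship ....
After op 2 (move_right): buffer="cxzh" (len 4), cursors c1@4 c2@4, authorship ....
After op 3 (move_left): buffer="cxzh" (len 4), cursors c1@3 c2@3, authorship ....
After op 4 (add_cursor(1)): buffer="cxzh" (len 4), cursors c3@1 c1@3 c2@3, authorship ....
After op 5 (insert('a')): buffer="caxzaah" (len 7), cursors c3@2 c1@6 c2@6, authorship .3..12.
Authorship (.=original, N=cursor N): . 3 . . 1 2 .
Index 5: author = 2

Answer: cursor 2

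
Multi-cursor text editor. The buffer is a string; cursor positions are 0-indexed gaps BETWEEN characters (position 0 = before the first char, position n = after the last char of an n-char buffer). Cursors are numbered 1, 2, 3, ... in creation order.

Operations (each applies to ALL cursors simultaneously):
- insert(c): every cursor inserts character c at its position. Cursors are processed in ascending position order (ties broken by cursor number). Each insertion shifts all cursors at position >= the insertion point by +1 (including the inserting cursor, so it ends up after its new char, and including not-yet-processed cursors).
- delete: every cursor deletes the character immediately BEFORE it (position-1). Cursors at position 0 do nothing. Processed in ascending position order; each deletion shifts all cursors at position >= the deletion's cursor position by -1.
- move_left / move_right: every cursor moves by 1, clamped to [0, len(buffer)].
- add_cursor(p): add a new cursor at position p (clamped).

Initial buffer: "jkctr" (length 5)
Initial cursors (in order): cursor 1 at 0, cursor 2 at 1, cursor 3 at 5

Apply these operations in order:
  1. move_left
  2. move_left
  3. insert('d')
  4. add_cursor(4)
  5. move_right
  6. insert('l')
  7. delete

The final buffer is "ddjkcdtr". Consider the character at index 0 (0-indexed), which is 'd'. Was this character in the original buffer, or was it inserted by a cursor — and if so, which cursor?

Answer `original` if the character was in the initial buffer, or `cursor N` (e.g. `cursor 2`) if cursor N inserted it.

Answer: cursor 1

Derivation:
After op 1 (move_left): buffer="jkctr" (len 5), cursors c1@0 c2@0 c3@4, authorship .....
After op 2 (move_left): buffer="jkctr" (len 5), cursors c1@0 c2@0 c3@3, authorship .....
After op 3 (insert('d')): buffer="ddjkcdtr" (len 8), cursors c1@2 c2@2 c3@6, authorship 12...3..
After op 4 (add_cursor(4)): buffer="ddjkcdtr" (len 8), cursors c1@2 c2@2 c4@4 c3@6, authorship 12...3..
After op 5 (move_right): buffer="ddjkcdtr" (len 8), cursors c1@3 c2@3 c4@5 c3@7, authorship 12...3..
After op 6 (insert('l')): buffer="ddjllkcldtlr" (len 12), cursors c1@5 c2@5 c4@8 c3@11, authorship 12.12..43.3.
After op 7 (delete): buffer="ddjkcdtr" (len 8), cursors c1@3 c2@3 c4@5 c3@7, authorship 12...3..
Authorship (.=original, N=cursor N): 1 2 . . . 3 . .
Index 0: author = 1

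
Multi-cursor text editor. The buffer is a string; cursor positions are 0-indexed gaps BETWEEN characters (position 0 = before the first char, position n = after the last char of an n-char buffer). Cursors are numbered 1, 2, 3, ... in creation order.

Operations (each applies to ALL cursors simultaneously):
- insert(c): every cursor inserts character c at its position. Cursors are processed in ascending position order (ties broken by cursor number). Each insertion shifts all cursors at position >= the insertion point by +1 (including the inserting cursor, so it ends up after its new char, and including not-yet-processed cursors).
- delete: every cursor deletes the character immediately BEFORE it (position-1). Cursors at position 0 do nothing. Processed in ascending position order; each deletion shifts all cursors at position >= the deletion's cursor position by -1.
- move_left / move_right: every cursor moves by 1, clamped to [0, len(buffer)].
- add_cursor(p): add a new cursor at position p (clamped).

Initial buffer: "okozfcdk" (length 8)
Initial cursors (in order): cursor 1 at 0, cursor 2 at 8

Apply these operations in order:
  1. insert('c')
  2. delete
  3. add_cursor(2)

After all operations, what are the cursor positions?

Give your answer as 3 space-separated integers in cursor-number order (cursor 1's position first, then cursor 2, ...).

After op 1 (insert('c')): buffer="cokozfcdkc" (len 10), cursors c1@1 c2@10, authorship 1........2
After op 2 (delete): buffer="okozfcdk" (len 8), cursors c1@0 c2@8, authorship ........
After op 3 (add_cursor(2)): buffer="okozfcdk" (len 8), cursors c1@0 c3@2 c2@8, authorship ........

Answer: 0 8 2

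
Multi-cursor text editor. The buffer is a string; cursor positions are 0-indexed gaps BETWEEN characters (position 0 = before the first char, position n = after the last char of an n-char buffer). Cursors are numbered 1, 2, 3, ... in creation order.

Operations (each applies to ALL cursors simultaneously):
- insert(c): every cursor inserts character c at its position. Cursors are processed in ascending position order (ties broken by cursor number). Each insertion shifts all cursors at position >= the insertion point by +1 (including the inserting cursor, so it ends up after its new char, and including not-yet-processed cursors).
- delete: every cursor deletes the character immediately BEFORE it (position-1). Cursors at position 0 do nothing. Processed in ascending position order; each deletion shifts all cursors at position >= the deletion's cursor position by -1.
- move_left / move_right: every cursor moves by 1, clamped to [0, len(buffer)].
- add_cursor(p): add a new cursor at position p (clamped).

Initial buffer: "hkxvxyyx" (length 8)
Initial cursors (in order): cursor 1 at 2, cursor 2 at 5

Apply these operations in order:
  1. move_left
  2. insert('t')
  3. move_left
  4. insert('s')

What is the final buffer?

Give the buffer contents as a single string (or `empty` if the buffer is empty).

Answer: hstkxvstxyyx

Derivation:
After op 1 (move_left): buffer="hkxvxyyx" (len 8), cursors c1@1 c2@4, authorship ........
After op 2 (insert('t')): buffer="htkxvtxyyx" (len 10), cursors c1@2 c2@6, authorship .1...2....
After op 3 (move_left): buffer="htkxvtxyyx" (len 10), cursors c1@1 c2@5, authorship .1...2....
After op 4 (insert('s')): buffer="hstkxvstxyyx" (len 12), cursors c1@2 c2@7, authorship .11...22....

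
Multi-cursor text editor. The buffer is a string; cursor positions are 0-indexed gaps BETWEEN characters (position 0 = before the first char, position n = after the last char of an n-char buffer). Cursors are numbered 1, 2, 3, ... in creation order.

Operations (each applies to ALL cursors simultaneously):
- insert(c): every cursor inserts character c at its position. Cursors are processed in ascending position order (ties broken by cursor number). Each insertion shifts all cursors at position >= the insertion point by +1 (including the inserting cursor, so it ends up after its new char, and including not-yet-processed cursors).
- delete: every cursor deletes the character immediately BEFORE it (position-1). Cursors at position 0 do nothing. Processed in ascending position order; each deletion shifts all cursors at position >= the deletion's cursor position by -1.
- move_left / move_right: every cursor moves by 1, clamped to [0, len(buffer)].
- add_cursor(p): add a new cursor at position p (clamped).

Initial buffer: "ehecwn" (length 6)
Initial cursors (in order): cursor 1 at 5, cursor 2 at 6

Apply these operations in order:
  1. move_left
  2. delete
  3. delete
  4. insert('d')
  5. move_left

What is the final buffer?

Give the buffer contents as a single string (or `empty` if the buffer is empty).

After op 1 (move_left): buffer="ehecwn" (len 6), cursors c1@4 c2@5, authorship ......
After op 2 (delete): buffer="ehen" (len 4), cursors c1@3 c2@3, authorship ....
After op 3 (delete): buffer="en" (len 2), cursors c1@1 c2@1, authorship ..
After op 4 (insert('d')): buffer="eddn" (len 4), cursors c1@3 c2@3, authorship .12.
After op 5 (move_left): buffer="eddn" (len 4), cursors c1@2 c2@2, authorship .12.

Answer: eddn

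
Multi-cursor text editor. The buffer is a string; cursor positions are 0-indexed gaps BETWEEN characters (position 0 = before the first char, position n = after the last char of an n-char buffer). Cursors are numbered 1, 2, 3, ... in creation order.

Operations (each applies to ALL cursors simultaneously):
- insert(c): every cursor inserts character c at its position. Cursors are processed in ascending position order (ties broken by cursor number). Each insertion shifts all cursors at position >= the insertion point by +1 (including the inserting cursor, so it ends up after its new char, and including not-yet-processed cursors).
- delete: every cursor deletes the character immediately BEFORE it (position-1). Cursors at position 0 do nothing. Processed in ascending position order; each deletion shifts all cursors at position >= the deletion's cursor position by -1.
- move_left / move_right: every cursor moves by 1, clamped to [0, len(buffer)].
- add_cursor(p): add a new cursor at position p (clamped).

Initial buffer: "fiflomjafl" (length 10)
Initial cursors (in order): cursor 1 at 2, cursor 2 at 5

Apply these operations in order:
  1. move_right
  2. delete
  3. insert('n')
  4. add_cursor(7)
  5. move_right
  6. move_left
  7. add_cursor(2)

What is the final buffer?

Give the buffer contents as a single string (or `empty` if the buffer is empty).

After op 1 (move_right): buffer="fiflomjafl" (len 10), cursors c1@3 c2@6, authorship ..........
After op 2 (delete): buffer="filojafl" (len 8), cursors c1@2 c2@4, authorship ........
After op 3 (insert('n')): buffer="finlonjafl" (len 10), cursors c1@3 c2@6, authorship ..1..2....
After op 4 (add_cursor(7)): buffer="finlonjafl" (len 10), cursors c1@3 c2@6 c3@7, authorship ..1..2....
After op 5 (move_right): buffer="finlonjafl" (len 10), cursors c1@4 c2@7 c3@8, authorship ..1..2....
After op 6 (move_left): buffer="finlonjafl" (len 10), cursors c1@3 c2@6 c3@7, authorship ..1..2....
After op 7 (add_cursor(2)): buffer="finlonjafl" (len 10), cursors c4@2 c1@3 c2@6 c3@7, authorship ..1..2....

Answer: finlonjafl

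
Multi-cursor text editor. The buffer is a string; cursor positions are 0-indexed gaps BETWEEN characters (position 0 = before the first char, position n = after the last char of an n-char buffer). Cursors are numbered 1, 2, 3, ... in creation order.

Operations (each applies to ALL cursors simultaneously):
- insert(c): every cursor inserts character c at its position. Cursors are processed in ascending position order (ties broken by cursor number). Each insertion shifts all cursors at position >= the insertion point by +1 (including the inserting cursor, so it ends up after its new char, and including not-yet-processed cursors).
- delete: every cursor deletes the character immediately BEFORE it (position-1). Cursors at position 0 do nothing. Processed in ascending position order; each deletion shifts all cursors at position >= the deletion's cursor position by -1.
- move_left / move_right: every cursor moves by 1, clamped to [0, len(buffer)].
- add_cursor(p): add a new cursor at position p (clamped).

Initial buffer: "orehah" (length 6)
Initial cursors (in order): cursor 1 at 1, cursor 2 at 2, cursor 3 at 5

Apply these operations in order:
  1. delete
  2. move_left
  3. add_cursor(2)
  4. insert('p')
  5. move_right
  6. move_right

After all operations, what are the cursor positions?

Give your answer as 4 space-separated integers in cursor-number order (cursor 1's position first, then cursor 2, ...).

Answer: 4 4 6 7

Derivation:
After op 1 (delete): buffer="ehh" (len 3), cursors c1@0 c2@0 c3@2, authorship ...
After op 2 (move_left): buffer="ehh" (len 3), cursors c1@0 c2@0 c3@1, authorship ...
After op 3 (add_cursor(2)): buffer="ehh" (len 3), cursors c1@0 c2@0 c3@1 c4@2, authorship ...
After op 4 (insert('p')): buffer="ppephph" (len 7), cursors c1@2 c2@2 c3@4 c4@6, authorship 12.3.4.
After op 5 (move_right): buffer="ppephph" (len 7), cursors c1@3 c2@3 c3@5 c4@7, authorship 12.3.4.
After op 6 (move_right): buffer="ppephph" (len 7), cursors c1@4 c2@4 c3@6 c4@7, authorship 12.3.4.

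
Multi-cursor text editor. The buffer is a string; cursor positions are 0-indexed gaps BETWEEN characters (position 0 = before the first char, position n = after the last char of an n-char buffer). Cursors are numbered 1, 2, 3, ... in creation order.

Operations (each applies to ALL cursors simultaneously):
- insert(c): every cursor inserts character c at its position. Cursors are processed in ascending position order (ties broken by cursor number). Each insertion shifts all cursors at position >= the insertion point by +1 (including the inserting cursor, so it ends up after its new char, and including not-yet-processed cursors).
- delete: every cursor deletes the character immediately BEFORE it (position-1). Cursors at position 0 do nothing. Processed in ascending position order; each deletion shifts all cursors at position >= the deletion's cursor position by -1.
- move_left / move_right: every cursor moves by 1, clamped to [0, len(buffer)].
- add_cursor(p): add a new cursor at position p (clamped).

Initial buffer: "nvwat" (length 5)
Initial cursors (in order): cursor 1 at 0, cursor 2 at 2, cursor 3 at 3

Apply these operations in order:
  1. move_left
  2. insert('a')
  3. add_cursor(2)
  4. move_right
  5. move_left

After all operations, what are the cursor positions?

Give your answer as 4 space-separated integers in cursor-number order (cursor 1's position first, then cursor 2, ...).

After op 1 (move_left): buffer="nvwat" (len 5), cursors c1@0 c2@1 c3@2, authorship .....
After op 2 (insert('a')): buffer="anavawat" (len 8), cursors c1@1 c2@3 c3@5, authorship 1.2.3...
After op 3 (add_cursor(2)): buffer="anavawat" (len 8), cursors c1@1 c4@2 c2@3 c3@5, authorship 1.2.3...
After op 4 (move_right): buffer="anavawat" (len 8), cursors c1@2 c4@3 c2@4 c3@6, authorship 1.2.3...
After op 5 (move_left): buffer="anavawat" (len 8), cursors c1@1 c4@2 c2@3 c3@5, authorship 1.2.3...

Answer: 1 3 5 2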